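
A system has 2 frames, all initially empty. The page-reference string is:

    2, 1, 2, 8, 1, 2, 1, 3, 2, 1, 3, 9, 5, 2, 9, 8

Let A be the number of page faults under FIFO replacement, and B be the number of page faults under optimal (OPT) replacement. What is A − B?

4

Under FIFO: F F . F . F F F F F F F F F F F → 14 faults.
Under OPT: F F . F . F . F . F . F F F . F → 10 faults.
A − B = 14 − 10 = 4.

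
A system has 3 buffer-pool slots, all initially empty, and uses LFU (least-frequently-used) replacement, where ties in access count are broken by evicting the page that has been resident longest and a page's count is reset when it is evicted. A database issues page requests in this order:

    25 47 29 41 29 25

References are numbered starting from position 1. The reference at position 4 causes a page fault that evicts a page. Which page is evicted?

pos 1: 25 → fault, frames [25]
pos 2: 47 → fault, frames [25, 47]
pos 3: 29 → fault, frames [25, 47, 29]
pos 4: 41 → fault, evict 25, frames [47, 29, 41]
At position 4, page 25 is evicted.

25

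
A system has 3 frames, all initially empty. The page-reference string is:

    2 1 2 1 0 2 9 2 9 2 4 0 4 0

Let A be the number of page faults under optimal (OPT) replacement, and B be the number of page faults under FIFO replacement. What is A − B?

Under OPT: F F . . F . F . . . F . . . → 5 faults.
Under FIFO: F F . . F . F F . . F F . . → 7 faults.
A − B = 5 − 7 = -2.

-2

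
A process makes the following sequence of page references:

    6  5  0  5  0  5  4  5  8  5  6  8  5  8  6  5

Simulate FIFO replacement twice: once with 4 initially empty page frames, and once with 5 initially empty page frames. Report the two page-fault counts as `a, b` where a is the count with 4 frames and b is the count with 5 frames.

4 frames: F F F . . . F . F . F . F . . . → 7 faults.
5 frames: F F F . . . F . F . . . . . . . → 5 faults.
5 < 7: adding a frame reduced faults, as is typical.

7, 5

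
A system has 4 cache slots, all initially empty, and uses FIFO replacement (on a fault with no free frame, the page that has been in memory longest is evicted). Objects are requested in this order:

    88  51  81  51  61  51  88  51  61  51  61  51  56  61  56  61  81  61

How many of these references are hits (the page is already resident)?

13

88 -> fault, frames [88]
51 -> fault, frames [88, 51]
81 -> fault, frames [88, 51, 81]
51 -> hit
61 -> fault, frames [88, 51, 81, 61]
51 -> hit
88 -> hit
51 -> hit
61 -> hit
51 -> hit
61 -> hit
51 -> hit
56 -> fault, evict 88, frames [51, 81, 61, 56]
61 -> hit
56 -> hit
61 -> hit
81 -> hit
61 -> hit
Hits: 13.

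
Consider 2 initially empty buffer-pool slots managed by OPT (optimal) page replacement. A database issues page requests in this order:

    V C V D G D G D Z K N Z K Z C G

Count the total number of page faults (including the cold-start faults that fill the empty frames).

10

V: fault, frames {V}
C: fault, frames {V,C}
V: hit
D: fault, evict V, frames {C,D}
G: fault, evict C, frames {D,G}
D: hit
G: hit
D: hit
Z: fault, evict D, frames {G,Z}
K: fault, evict G, frames {Z,K}
N: fault, evict K, frames {Z,N}
Z: hit
K: fault, evict N, frames {Z,K}
Z: hit
C: fault, evict K, frames {Z,C}
G: fault, evict C, frames {Z,G}
Page faults: 10.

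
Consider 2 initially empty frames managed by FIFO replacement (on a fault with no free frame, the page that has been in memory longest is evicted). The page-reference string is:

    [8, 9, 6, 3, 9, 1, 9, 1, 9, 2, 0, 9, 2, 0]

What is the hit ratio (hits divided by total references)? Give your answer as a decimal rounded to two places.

8 -> fault, frames {8}
9 -> fault, frames {8,9}
6 -> fault, evict 8, frames {9,6}
3 -> fault, evict 9, frames {6,3}
9 -> fault, evict 6, frames {3,9}
1 -> fault, evict 3, frames {9,1}
9 -> hit
1 -> hit
9 -> hit
2 -> fault, evict 9, frames {1,2}
0 -> fault, evict 1, frames {2,0}
9 -> fault, evict 2, frames {0,9}
2 -> fault, evict 0, frames {9,2}
0 -> fault, evict 9, frames {2,0}
Hits: 3 of 14 references → 3/14 = 0.2143.

0.21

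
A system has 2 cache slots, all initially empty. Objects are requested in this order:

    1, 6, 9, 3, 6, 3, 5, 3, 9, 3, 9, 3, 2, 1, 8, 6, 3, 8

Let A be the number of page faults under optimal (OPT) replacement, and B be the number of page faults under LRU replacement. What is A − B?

Under OPT: F F F F . . F . F . . . F F F F . F → 11 faults.
Under LRU: F F F F F . F . F . . . F F F F F F → 13 faults.
A − B = 11 − 13 = -2.

-2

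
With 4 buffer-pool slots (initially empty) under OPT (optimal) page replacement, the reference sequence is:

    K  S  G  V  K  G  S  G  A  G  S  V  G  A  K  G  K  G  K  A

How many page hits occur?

14

K -> fault, frames [K]
S -> fault, frames [K, S]
G -> fault, frames [K, S, G]
V -> fault, frames [K, S, G, V]
K -> hit
G -> hit
S -> hit
G -> hit
A -> fault, evict K, frames [S, G, V, A]
G -> hit
S -> hit
V -> hit
G -> hit
A -> hit
K -> fault, evict V, frames [S, G, A, K]
G -> hit
K -> hit
G -> hit
K -> hit
A -> hit
Hits: 14.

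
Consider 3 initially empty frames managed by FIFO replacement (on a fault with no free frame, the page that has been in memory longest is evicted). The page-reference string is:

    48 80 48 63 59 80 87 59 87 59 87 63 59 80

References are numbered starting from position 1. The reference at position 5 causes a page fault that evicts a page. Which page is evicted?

pos 1: 48: miss, frames [48]
pos 2: 80: miss, frames [48, 80]
pos 3: 48: hit
pos 4: 63: miss, frames [48, 80, 63]
pos 5: 59: miss, evict 48, frames [80, 63, 59]
At position 5, page 48 is evicted.

48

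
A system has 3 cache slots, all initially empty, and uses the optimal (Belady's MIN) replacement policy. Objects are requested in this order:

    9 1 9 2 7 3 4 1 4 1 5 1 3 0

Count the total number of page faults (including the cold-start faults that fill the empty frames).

8

9 -> fault, frames (9)
1 -> fault, frames (9 1)
9 -> hit
2 -> fault, frames (9 1 2)
7 -> fault, evict 2, frames (9 1 7)
3 -> fault, evict 7, frames (9 1 3)
4 -> fault, evict 9, frames (1 3 4)
1 -> hit
4 -> hit
1 -> hit
5 -> fault, evict 4, frames (1 3 5)
1 -> hit
3 -> hit
0 -> fault, evict 5, frames (1 3 0)
Page faults: 8.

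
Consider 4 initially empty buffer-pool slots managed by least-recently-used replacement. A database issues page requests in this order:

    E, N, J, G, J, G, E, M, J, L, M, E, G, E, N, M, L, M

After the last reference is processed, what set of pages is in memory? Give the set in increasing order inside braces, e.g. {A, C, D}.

{E, L, M, N}

E → fault, frames (E)
N → fault, frames (E N)
J → fault, frames (E N J)
G → fault, frames (E N J G)
J → hit
G → hit
E → hit
M → fault, evict N, frames (J G E M)
J → hit
L → fault, evict G, frames (E M J L)
M → hit
E → hit
G → fault, evict J, frames (L M E G)
E → hit
N → fault, evict L, frames (M G E N)
M → hit
L → fault, evict G, frames (E N M L)
M → hit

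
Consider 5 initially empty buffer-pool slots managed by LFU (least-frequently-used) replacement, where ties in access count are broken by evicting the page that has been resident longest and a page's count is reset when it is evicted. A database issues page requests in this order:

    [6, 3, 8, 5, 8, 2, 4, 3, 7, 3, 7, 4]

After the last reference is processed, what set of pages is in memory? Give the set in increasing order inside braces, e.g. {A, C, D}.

{2, 3, 4, 7, 8}

6 → fault, frames [6]
3 → fault, frames [6, 3]
8 → fault, frames [6, 3, 8]
5 → fault, frames [6, 3, 8, 5]
8 → hit
2 → fault, frames [6, 3, 8, 5, 2]
4 → fault, evict 6, frames [3, 8, 5, 2, 4]
3 → hit
7 → fault, evict 5, frames [3, 8, 2, 4, 7]
3 → hit
7 → hit
4 → hit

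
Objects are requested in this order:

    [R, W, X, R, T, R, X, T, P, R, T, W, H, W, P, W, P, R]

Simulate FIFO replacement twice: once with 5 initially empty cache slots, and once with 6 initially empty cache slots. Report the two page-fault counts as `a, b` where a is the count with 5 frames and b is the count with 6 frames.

5 frames: F F F . F . . . F . . . F . . . . F → 7 faults.
6 frames: F F F . F . . . F . . . F . . . . . → 6 faults.
6 < 7: adding a frame reduced faults, as is typical.

7, 6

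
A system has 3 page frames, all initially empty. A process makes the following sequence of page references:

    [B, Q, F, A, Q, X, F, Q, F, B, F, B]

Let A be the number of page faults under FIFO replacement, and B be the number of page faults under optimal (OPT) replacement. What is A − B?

2

Under FIFO: F F F F . F . F F F . . → 8 faults.
Under OPT: F F F F . F . . . F . . → 6 faults.
A − B = 8 − 6 = 2.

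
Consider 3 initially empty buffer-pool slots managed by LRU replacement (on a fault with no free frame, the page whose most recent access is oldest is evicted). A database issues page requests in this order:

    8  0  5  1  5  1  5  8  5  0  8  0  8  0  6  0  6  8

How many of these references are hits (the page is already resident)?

11

8 -> fault, frames (8)
0 -> fault, frames (8 0)
5 -> fault, frames (8 0 5)
1 -> fault, evict 8, frames (0 5 1)
5 -> hit
1 -> hit
5 -> hit
8 -> fault, evict 0, frames (1 5 8)
5 -> hit
0 -> fault, evict 1, frames (8 5 0)
8 -> hit
0 -> hit
8 -> hit
0 -> hit
6 -> fault, evict 5, frames (8 0 6)
0 -> hit
6 -> hit
8 -> hit
Hits: 11.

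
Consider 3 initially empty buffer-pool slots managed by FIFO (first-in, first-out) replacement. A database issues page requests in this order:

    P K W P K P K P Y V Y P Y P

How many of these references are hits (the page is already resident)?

8

P: fault, frames (P)
K: fault, frames (P K)
W: fault, frames (P K W)
P: hit
K: hit
P: hit
K: hit
P: hit
Y: fault, evict P, frames (K W Y)
V: fault, evict K, frames (W Y V)
Y: hit
P: fault, evict W, frames (Y V P)
Y: hit
P: hit
Hits: 8.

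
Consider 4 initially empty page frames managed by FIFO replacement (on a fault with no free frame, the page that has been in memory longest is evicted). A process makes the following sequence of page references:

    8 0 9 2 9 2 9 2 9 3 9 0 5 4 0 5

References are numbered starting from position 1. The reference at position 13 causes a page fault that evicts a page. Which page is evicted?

pos 1: 8 → miss, frames (8)
pos 2: 0 → miss, frames (8 0)
pos 3: 9 → miss, frames (8 0 9)
pos 4: 2 → miss, frames (8 0 9 2)
pos 5: 9 → hit
pos 6: 2 → hit
pos 7: 9 → hit
pos 8: 2 → hit
pos 9: 9 → hit
pos 10: 3 → miss, evict 8, frames (0 9 2 3)
pos 11: 9 → hit
pos 12: 0 → hit
pos 13: 5 → miss, evict 0, frames (9 2 3 5)
At position 13, page 0 is evicted.

0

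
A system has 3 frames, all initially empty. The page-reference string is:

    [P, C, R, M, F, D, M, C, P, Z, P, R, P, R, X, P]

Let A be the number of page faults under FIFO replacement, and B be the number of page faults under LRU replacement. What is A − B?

1

Under FIFO: F F F F F F . F F F . F . . F F → 12 faults.
Under LRU: F F F F F F . F F F . F . . F . → 11 faults.
A − B = 12 − 11 = 1.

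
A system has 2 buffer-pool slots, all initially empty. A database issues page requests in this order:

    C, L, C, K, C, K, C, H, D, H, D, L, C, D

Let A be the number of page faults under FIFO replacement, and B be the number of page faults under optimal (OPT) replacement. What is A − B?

2

Under FIFO: F F . F F . . F F . . F F F → 9 faults.
Under OPT: F F . F . . . F F . . F F . → 7 faults.
A − B = 9 − 7 = 2.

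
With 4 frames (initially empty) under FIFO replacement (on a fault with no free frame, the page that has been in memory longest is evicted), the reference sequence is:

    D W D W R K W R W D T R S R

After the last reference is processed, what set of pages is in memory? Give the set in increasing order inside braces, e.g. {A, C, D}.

{K, R, S, T}

D → fault, frames {D}
W → fault, frames {D,W}
D → hit
W → hit
R → fault, frames {D,W,R}
K → fault, frames {D,W,R,K}
W → hit
R → hit
W → hit
D → hit
T → fault, evict D, frames {W,R,K,T}
R → hit
S → fault, evict W, frames {R,K,T,S}
R → hit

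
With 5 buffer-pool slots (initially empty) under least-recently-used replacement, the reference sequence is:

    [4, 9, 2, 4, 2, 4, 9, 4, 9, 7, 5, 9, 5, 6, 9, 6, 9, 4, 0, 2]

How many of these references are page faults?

4 -> fault, frames {4}
9 -> fault, frames {4,9}
2 -> fault, frames {4,9,2}
4 -> hit
2 -> hit
4 -> hit
9 -> hit
4 -> hit
9 -> hit
7 -> fault, frames {2,4,9,7}
5 -> fault, frames {2,4,9,7,5}
9 -> hit
5 -> hit
6 -> fault, evict 2, frames {4,7,9,5,6}
9 -> hit
6 -> hit
9 -> hit
4 -> hit
0 -> fault, evict 7, frames {5,6,9,4,0}
2 -> fault, evict 5, frames {6,9,4,0,2}
Page faults: 8.

8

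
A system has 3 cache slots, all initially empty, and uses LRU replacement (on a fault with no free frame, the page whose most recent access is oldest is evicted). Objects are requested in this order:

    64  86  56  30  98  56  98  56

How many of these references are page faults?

64 -> miss, frames (64)
86 -> miss, frames (64 86)
56 -> miss, frames (64 86 56)
30 -> miss, evict 64, frames (86 56 30)
98 -> miss, evict 86, frames (56 30 98)
56 -> hit
98 -> hit
56 -> hit
Page faults: 5.

5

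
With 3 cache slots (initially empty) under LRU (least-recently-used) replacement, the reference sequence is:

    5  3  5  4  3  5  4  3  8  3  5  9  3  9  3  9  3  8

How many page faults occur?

7

5 → miss, frames {5}
3 → miss, frames {5,3}
5 → hit
4 → miss, frames {3,5,4}
3 → hit
5 → hit
4 → hit
3 → hit
8 → miss, evict 5, frames {4,3,8}
3 → hit
5 → miss, evict 4, frames {8,3,5}
9 → miss, evict 8, frames {3,5,9}
3 → hit
9 → hit
3 → hit
9 → hit
3 → hit
8 → miss, evict 5, frames {9,3,8}
Page faults: 7.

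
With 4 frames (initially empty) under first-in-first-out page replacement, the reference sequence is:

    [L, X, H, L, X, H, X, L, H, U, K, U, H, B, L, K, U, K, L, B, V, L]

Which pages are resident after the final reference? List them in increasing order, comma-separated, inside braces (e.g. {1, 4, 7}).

L → fault, frames {L}
X → fault, frames {L,X}
H → fault, frames {L,X,H}
L → hit
X → hit
H → hit
X → hit
L → hit
H → hit
U → fault, frames {L,X,H,U}
K → fault, evict L, frames {X,H,U,K}
U → hit
H → hit
B → fault, evict X, frames {H,U,K,B}
L → fault, evict H, frames {U,K,B,L}
K → hit
U → hit
K → hit
L → hit
B → hit
V → fault, evict U, frames {K,B,L,V}
L → hit

{B, K, L, V}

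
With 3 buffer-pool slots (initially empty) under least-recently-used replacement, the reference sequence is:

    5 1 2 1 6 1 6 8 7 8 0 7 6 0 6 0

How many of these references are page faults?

8

5 → miss, frames {5}
1 → miss, frames {5,1}
2 → miss, frames {5,1,2}
1 → hit
6 → miss, evict 5, frames {2,1,6}
1 → hit
6 → hit
8 → miss, evict 2, frames {1,6,8}
7 → miss, evict 1, frames {6,8,7}
8 → hit
0 → miss, evict 6, frames {7,8,0}
7 → hit
6 → miss, evict 8, frames {0,7,6}
0 → hit
6 → hit
0 → hit
Page faults: 8.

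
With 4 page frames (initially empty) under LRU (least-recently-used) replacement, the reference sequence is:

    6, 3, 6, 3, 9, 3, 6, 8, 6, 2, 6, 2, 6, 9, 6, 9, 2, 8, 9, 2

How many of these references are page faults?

6

6: fault, frames [6]
3: fault, frames [6, 3]
6: hit
3: hit
9: fault, frames [6, 3, 9]
3: hit
6: hit
8: fault, frames [9, 3, 6, 8]
6: hit
2: fault, evict 9, frames [3, 8, 6, 2]
6: hit
2: hit
6: hit
9: fault, evict 3, frames [8, 2, 6, 9]
6: hit
9: hit
2: hit
8: hit
9: hit
2: hit
Page faults: 6.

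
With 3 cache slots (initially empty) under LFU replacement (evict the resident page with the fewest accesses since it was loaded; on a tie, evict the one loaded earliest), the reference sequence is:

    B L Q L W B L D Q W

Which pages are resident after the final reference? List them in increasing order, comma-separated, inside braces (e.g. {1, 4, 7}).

B -> fault, frames (B)
L -> fault, frames (B L)
Q -> fault, frames (B L Q)
L -> hit
W -> fault, evict B, frames (L Q W)
B -> fault, evict Q, frames (L W B)
L -> hit
D -> fault, evict W, frames (L B D)
Q -> fault, evict B, frames (L D Q)
W -> fault, evict D, frames (L Q W)

{L, Q, W}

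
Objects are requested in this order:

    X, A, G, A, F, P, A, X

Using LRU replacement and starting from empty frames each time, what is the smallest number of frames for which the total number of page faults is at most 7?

f=1: 8 faults
f=2: 7 faults
f=3: 6 faults
f=4: 6 faults
f=5: 5 faults
Smallest f with faults ≤ 7 is 2.

2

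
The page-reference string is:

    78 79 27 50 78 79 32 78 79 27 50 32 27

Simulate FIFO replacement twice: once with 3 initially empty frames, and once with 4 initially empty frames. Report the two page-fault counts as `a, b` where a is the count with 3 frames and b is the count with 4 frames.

3 frames: F F F F F F F . . F F . . → 9 faults.
4 frames: F F F F . . F F F F F F . → 10 faults.
10 > 9: adding a frame increased faults — Belady's anomaly.

9, 10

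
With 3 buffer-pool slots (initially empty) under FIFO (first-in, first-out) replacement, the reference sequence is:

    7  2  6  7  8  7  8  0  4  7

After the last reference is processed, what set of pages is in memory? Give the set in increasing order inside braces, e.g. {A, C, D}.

7: fault, frames (7)
2: fault, frames (7 2)
6: fault, frames (7 2 6)
7: hit
8: fault, evict 7, frames (2 6 8)
7: fault, evict 2, frames (6 8 7)
8: hit
0: fault, evict 6, frames (8 7 0)
4: fault, evict 8, frames (7 0 4)
7: hit

{0, 4, 7}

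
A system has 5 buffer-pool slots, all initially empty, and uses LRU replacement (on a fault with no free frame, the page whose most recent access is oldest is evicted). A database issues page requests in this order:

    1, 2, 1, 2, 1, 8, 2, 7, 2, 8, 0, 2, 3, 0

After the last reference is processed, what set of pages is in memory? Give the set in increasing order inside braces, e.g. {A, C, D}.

1 -> miss, frames [1]
2 -> miss, frames [1, 2]
1 -> hit
2 -> hit
1 -> hit
8 -> miss, frames [2, 1, 8]
2 -> hit
7 -> miss, frames [1, 8, 2, 7]
2 -> hit
8 -> hit
0 -> miss, frames [1, 7, 2, 8, 0]
2 -> hit
3 -> miss, evict 1, frames [7, 8, 0, 2, 3]
0 -> hit

{0, 2, 3, 7, 8}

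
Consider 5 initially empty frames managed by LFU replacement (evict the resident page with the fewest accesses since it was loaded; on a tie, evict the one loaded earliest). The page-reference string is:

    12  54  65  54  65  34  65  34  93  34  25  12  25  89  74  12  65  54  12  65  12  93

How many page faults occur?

11

12: miss, frames (12)
54: miss, frames (12 54)
65: miss, frames (12 54 65)
54: hit
65: hit
34: miss, frames (12 54 65 34)
65: hit
34: hit
93: miss, frames (12 54 65 34 93)
34: hit
25: miss, evict 12, frames (54 65 34 93 25)
12: miss, evict 93, frames (54 65 34 25 12)
25: hit
89: miss, evict 12, frames (54 65 34 25 89)
74: miss, evict 89, frames (54 65 34 25 74)
12: miss, evict 74, frames (54 65 34 25 12)
65: hit
54: hit
12: hit
65: hit
12: hit
93: miss, evict 25, frames (54 65 34 12 93)
Page faults: 11.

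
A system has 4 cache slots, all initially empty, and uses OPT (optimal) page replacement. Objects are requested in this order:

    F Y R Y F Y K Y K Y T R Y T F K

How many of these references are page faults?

F -> fault, frames (F)
Y -> fault, frames (F Y)
R -> fault, frames (F Y R)
Y -> hit
F -> hit
Y -> hit
K -> fault, frames (F Y R K)
Y -> hit
K -> hit
Y -> hit
T -> fault, evict K, frames (F Y R T)
R -> hit
Y -> hit
T -> hit
F -> hit
K -> fault, evict T, frames (F Y R K)
Page faults: 6.

6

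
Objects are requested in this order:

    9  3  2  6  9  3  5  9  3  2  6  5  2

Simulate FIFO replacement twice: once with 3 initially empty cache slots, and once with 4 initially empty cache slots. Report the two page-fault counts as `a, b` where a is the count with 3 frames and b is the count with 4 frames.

9, 10

3 frames: F F F F F F F . . F F . . → 9 faults.
4 frames: F F F F . . F F F F F F . → 10 faults.
10 > 9: adding a frame increased faults — Belady's anomaly.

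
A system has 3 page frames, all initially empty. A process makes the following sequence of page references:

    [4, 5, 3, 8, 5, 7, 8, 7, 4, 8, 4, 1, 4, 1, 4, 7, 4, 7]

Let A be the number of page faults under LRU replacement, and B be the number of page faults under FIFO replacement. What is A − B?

Under LRU: F F F F . F . . F . . F . . . F . . → 8 faults.
Under FIFO: F F F F . F . . F . . F . . . . . . → 7 faults.
A − B = 8 − 7 = 1.

1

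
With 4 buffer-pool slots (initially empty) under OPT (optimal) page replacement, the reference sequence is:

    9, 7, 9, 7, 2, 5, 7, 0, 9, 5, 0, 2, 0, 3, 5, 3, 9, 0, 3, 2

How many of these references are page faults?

7

9: fault, frames (9)
7: fault, frames (9 7)
9: hit
7: hit
2: fault, frames (9 7 2)
5: fault, frames (9 7 2 5)
7: hit
0: fault, evict 7, frames (9 2 5 0)
9: hit
5: hit
0: hit
2: hit
0: hit
3: fault, evict 2, frames (9 5 0 3)
5: hit
3: hit
9: hit
0: hit
3: hit
2: fault, evict 3, frames (9 5 0 2)
Page faults: 7.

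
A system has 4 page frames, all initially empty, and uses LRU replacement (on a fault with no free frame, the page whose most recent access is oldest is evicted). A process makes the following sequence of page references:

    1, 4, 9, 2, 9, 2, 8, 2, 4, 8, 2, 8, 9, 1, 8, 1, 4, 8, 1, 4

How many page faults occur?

1 -> miss, frames [1]
4 -> miss, frames [1, 4]
9 -> miss, frames [1, 4, 9]
2 -> miss, frames [1, 4, 9, 2]
9 -> hit
2 -> hit
8 -> miss, evict 1, frames [4, 9, 2, 8]
2 -> hit
4 -> hit
8 -> hit
2 -> hit
8 -> hit
9 -> hit
1 -> miss, evict 4, frames [2, 8, 9, 1]
8 -> hit
1 -> hit
4 -> miss, evict 2, frames [9, 8, 1, 4]
8 -> hit
1 -> hit
4 -> hit
Page faults: 7.

7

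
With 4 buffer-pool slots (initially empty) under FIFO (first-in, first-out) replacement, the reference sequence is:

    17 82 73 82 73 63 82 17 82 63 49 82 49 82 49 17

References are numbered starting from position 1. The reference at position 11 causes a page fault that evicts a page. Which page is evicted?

17

pos 1: 17 → miss, frames [17]
pos 2: 82 → miss, frames [17, 82]
pos 3: 73 → miss, frames [17, 82, 73]
pos 4: 82 → hit
pos 5: 73 → hit
pos 6: 63 → miss, frames [17, 82, 73, 63]
pos 7: 82 → hit
pos 8: 17 → hit
pos 9: 82 → hit
pos 10: 63 → hit
pos 11: 49 → miss, evict 17, frames [82, 73, 63, 49]
At position 11, page 17 is evicted.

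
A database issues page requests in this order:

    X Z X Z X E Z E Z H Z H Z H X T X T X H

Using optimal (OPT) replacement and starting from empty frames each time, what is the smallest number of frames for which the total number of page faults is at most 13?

f=1: 20 faults
f=2: 7 faults
f=3: 5 faults
f=4: 5 faults
f=5: 5 faults
Smallest f with faults ≤ 13 is 2.

2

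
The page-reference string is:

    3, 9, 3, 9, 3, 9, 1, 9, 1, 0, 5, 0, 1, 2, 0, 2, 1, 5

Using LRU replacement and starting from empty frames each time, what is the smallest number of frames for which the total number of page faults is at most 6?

f=1: 18 faults
f=2: 10 faults
f=3: 7 faults
f=4: 6 faults
f=5: 6 faults
f=6: 6 faults
Smallest f with faults ≤ 6 is 4.

4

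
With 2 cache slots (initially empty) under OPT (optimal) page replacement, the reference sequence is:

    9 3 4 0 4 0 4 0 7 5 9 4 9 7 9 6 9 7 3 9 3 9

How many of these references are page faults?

9: miss, frames [9]
3: miss, frames [9, 3]
4: miss, evict 3, frames [9, 4]
0: miss, evict 9, frames [4, 0]
4: hit
0: hit
4: hit
0: hit
7: miss, evict 0, frames [4, 7]
5: miss, evict 7, frames [4, 5]
9: miss, evict 5, frames [4, 9]
4: hit
9: hit
7: miss, evict 4, frames [9, 7]
9: hit
6: miss, evict 7, frames [9, 6]
9: hit
7: miss, evict 6, frames [9, 7]
3: miss, evict 7, frames [9, 3]
9: hit
3: hit
9: hit
Page faults: 11.

11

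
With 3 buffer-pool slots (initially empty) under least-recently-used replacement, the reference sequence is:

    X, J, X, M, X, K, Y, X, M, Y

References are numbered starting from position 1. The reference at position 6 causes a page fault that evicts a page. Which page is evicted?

pos 1: X: fault, frames {X}
pos 2: J: fault, frames {X,J}
pos 3: X: hit
pos 4: M: fault, frames {J,X,M}
pos 5: X: hit
pos 6: K: fault, evict J, frames {M,X,K}
At position 6, page J is evicted.

J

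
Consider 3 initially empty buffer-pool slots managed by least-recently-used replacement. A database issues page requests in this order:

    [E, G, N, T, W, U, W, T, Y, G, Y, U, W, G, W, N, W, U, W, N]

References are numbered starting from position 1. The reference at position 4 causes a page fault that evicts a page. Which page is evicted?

pos 1: E: fault, frames {E}
pos 2: G: fault, frames {E,G}
pos 3: N: fault, frames {E,G,N}
pos 4: T: fault, evict E, frames {G,N,T}
At position 4, page E is evicted.

E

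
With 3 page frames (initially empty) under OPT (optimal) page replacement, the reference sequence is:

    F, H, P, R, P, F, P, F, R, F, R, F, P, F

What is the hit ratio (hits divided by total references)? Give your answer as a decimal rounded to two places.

F → fault, frames (F)
H → fault, frames (F H)
P → fault, frames (F H P)
R → fault, evict H, frames (F P R)
P → hit
F → hit
P → hit
F → hit
R → hit
F → hit
R → hit
F → hit
P → hit
F → hit
Hits: 10 of 14 references → 10/14 = 0.7143.

0.71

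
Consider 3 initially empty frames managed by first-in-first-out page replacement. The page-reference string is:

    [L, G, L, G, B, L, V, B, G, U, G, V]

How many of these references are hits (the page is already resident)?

L: miss, frames (L)
G: miss, frames (L G)
L: hit
G: hit
B: miss, frames (L G B)
L: hit
V: miss, evict L, frames (G B V)
B: hit
G: hit
U: miss, evict G, frames (B V U)
G: miss, evict B, frames (V U G)
V: hit
Hits: 6.

6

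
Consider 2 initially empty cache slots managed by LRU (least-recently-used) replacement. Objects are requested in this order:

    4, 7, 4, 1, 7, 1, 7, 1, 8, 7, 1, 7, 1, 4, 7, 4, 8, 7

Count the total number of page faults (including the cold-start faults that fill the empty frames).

11

4 -> miss, frames [4]
7 -> miss, frames [4, 7]
4 -> hit
1 -> miss, evict 7, frames [4, 1]
7 -> miss, evict 4, frames [1, 7]
1 -> hit
7 -> hit
1 -> hit
8 -> miss, evict 7, frames [1, 8]
7 -> miss, evict 1, frames [8, 7]
1 -> miss, evict 8, frames [7, 1]
7 -> hit
1 -> hit
4 -> miss, evict 7, frames [1, 4]
7 -> miss, evict 1, frames [4, 7]
4 -> hit
8 -> miss, evict 7, frames [4, 8]
7 -> miss, evict 4, frames [8, 7]
Page faults: 11.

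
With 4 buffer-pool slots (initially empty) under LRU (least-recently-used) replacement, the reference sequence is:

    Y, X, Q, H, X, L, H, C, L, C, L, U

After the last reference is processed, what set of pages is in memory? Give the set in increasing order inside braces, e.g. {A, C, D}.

{C, H, L, U}

Y: fault, frames [Y]
X: fault, frames [Y, X]
Q: fault, frames [Y, X, Q]
H: fault, frames [Y, X, Q, H]
X: hit
L: fault, evict Y, frames [Q, H, X, L]
H: hit
C: fault, evict Q, frames [X, L, H, C]
L: hit
C: hit
L: hit
U: fault, evict X, frames [H, C, L, U]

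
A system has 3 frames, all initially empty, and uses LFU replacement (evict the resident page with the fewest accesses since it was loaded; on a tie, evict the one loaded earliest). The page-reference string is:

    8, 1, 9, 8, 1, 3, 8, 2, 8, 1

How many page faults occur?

8: miss, frames {8}
1: miss, frames {8,1}
9: miss, frames {8,1,9}
8: hit
1: hit
3: miss, evict 9, frames {8,1,3}
8: hit
2: miss, evict 3, frames {8,1,2}
8: hit
1: hit
Page faults: 5.

5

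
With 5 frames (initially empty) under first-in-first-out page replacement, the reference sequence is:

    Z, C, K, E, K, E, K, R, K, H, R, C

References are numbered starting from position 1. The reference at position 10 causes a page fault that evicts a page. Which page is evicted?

Z

pos 1: Z: miss, frames [Z]
pos 2: C: miss, frames [Z, C]
pos 3: K: miss, frames [Z, C, K]
pos 4: E: miss, frames [Z, C, K, E]
pos 5: K: hit
pos 6: E: hit
pos 7: K: hit
pos 8: R: miss, frames [Z, C, K, E, R]
pos 9: K: hit
pos 10: H: miss, evict Z, frames [C, K, E, R, H]
At position 10, page Z is evicted.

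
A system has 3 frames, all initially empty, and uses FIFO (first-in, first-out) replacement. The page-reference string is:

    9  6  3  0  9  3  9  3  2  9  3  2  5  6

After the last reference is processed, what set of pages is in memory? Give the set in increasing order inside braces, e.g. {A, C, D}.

9: fault, frames (9)
6: fault, frames (9 6)
3: fault, frames (9 6 3)
0: fault, evict 9, frames (6 3 0)
9: fault, evict 6, frames (3 0 9)
3: hit
9: hit
3: hit
2: fault, evict 3, frames (0 9 2)
9: hit
3: fault, evict 0, frames (9 2 3)
2: hit
5: fault, evict 9, frames (2 3 5)
6: fault, evict 2, frames (3 5 6)

{3, 5, 6}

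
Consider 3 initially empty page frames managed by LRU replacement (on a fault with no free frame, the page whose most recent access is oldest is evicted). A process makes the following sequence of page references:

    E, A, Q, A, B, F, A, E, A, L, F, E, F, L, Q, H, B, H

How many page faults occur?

12

E → fault, frames [E]
A → fault, frames [E, A]
Q → fault, frames [E, A, Q]
A → hit
B → fault, evict E, frames [Q, A, B]
F → fault, evict Q, frames [A, B, F]
A → hit
E → fault, evict B, frames [F, A, E]
A → hit
L → fault, evict F, frames [E, A, L]
F → fault, evict E, frames [A, L, F]
E → fault, evict A, frames [L, F, E]
F → hit
L → hit
Q → fault, evict E, frames [F, L, Q]
H → fault, evict F, frames [L, Q, H]
B → fault, evict L, frames [Q, H, B]
H → hit
Page faults: 12.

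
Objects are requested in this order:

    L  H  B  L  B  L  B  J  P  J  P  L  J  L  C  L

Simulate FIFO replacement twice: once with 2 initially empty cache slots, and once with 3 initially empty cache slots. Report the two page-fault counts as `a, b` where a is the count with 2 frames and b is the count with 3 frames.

2 frames: F F F F . . . F F . . F F . F F → 10 faults.
3 frames: F F F . . . . F F . . F . . F . → 7 faults.
7 < 10: adding a frame reduced faults, as is typical.

10, 7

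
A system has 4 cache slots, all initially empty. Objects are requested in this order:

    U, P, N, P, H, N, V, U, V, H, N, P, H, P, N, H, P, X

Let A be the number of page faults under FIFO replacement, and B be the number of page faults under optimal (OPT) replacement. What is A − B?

Under FIFO: F F F . F . F F . . . F . . F F . F → 10 faults.
Under OPT: F F F . F . F . . . . F . . . . . F → 7 faults.
A − B = 10 − 7 = 3.

3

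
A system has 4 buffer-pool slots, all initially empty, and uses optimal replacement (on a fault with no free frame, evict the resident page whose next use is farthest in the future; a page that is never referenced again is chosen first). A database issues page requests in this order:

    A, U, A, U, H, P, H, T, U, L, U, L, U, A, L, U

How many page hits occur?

A: miss, frames [A]
U: miss, frames [A, U]
A: hit
U: hit
H: miss, frames [A, U, H]
P: miss, frames [A, U, H, P]
H: hit
T: miss, evict P, frames [A, U, H, T]
U: hit
L: miss, evict T, frames [A, U, H, L]
U: hit
L: hit
U: hit
A: hit
L: hit
U: hit
Hits: 10.

10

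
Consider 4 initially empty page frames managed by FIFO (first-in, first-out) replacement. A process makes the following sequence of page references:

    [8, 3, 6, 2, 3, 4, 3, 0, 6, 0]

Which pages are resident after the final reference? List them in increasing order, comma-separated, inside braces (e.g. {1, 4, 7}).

8 -> miss, frames {8}
3 -> miss, frames {8,3}
6 -> miss, frames {8,3,6}
2 -> miss, frames {8,3,6,2}
3 -> hit
4 -> miss, evict 8, frames {3,6,2,4}
3 -> hit
0 -> miss, evict 3, frames {6,2,4,0}
6 -> hit
0 -> hit

{0, 2, 4, 6}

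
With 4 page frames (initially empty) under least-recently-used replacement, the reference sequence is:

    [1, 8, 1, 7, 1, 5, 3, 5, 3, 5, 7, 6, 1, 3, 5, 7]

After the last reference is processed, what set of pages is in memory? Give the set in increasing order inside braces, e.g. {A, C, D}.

1 -> miss, frames [1]
8 -> miss, frames [1, 8]
1 -> hit
7 -> miss, frames [8, 1, 7]
1 -> hit
5 -> miss, frames [8, 7, 1, 5]
3 -> miss, evict 8, frames [7, 1, 5, 3]
5 -> hit
3 -> hit
5 -> hit
7 -> hit
6 -> miss, evict 1, frames [3, 5, 7, 6]
1 -> miss, evict 3, frames [5, 7, 6, 1]
3 -> miss, evict 5, frames [7, 6, 1, 3]
5 -> miss, evict 7, frames [6, 1, 3, 5]
7 -> miss, evict 6, frames [1, 3, 5, 7]

{1, 3, 5, 7}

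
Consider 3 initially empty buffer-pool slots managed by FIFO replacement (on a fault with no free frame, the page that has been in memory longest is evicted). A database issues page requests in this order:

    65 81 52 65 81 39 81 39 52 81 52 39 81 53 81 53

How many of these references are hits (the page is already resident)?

65: miss, frames {65}
81: miss, frames {65,81}
52: miss, frames {65,81,52}
65: hit
81: hit
39: miss, evict 65, frames {81,52,39}
81: hit
39: hit
52: hit
81: hit
52: hit
39: hit
81: hit
53: miss, evict 81, frames {52,39,53}
81: miss, evict 52, frames {39,53,81}
53: hit
Hits: 10.

10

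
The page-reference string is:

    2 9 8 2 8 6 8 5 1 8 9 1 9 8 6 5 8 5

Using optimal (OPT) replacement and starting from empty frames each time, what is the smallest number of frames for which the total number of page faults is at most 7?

4

f=1: 18 faults
f=2: 10 faults
f=3: 8 faults
f=4: 7 faults
f=5: 6 faults
f=6: 6 faults
Smallest f with faults ≤ 7 is 4.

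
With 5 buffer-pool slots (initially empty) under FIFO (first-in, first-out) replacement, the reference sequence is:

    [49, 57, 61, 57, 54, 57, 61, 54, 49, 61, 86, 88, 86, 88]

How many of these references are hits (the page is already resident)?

49 → miss, frames [49]
57 → miss, frames [49, 57]
61 → miss, frames [49, 57, 61]
57 → hit
54 → miss, frames [49, 57, 61, 54]
57 → hit
61 → hit
54 → hit
49 → hit
61 → hit
86 → miss, frames [49, 57, 61, 54, 86]
88 → miss, evict 49, frames [57, 61, 54, 86, 88]
86 → hit
88 → hit
Hits: 8.

8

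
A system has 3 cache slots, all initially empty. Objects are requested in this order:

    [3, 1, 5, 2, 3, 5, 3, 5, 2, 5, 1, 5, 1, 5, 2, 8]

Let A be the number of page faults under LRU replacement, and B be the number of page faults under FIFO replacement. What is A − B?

-2

Under LRU: F F F F F . . . . . F . . . . F → 7 faults.
Under FIFO: F F F F F . . . . . F F . . F F → 9 faults.
A − B = 7 − 9 = -2.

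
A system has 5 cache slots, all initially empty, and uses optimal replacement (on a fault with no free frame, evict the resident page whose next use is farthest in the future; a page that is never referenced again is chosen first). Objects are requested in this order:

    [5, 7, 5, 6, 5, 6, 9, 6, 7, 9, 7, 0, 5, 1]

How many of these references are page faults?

6

5 -> miss, frames (5)
7 -> miss, frames (5 7)
5 -> hit
6 -> miss, frames (5 7 6)
5 -> hit
6 -> hit
9 -> miss, frames (5 7 6 9)
6 -> hit
7 -> hit
9 -> hit
7 -> hit
0 -> miss, frames (5 7 6 9 0)
5 -> hit
1 -> miss, evict 0, frames (5 7 6 9 1)
Page faults: 6.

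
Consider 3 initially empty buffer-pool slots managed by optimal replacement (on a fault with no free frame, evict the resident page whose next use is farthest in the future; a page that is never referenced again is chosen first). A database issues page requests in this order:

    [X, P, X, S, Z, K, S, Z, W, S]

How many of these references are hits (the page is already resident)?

X -> fault, frames {X}
P -> fault, frames {X,P}
X -> hit
S -> fault, frames {X,P,S}
Z -> fault, evict P, frames {X,S,Z}
K -> fault, evict X, frames {S,Z,K}
S -> hit
Z -> hit
W -> fault, evict K, frames {S,Z,W}
S -> hit
Hits: 4.

4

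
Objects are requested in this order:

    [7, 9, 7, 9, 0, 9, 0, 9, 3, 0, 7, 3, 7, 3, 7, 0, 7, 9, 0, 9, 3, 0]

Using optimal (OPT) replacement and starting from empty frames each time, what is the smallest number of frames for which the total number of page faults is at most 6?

3

f=1: 22 faults
f=2: 8 faults
f=3: 5 faults
f=4: 4 faults
Smallest f with faults ≤ 6 is 3.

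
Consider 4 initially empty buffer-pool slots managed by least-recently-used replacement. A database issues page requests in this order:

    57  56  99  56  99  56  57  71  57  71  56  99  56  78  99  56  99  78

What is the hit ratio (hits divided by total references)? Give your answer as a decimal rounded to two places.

0.72

57 -> fault, frames [57]
56 -> fault, frames [57, 56]
99 -> fault, frames [57, 56, 99]
56 -> hit
99 -> hit
56 -> hit
57 -> hit
71 -> fault, frames [99, 56, 57, 71]
57 -> hit
71 -> hit
56 -> hit
99 -> hit
56 -> hit
78 -> fault, evict 57, frames [71, 99, 56, 78]
99 -> hit
56 -> hit
99 -> hit
78 -> hit
Hits: 13 of 18 references → 13/18 = 0.7222.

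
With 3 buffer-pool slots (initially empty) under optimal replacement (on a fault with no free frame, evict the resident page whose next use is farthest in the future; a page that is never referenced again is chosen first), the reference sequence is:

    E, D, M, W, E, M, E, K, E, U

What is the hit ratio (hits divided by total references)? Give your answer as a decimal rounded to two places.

E -> fault, frames [E]
D -> fault, frames [E, D]
M -> fault, frames [E, D, M]
W -> fault, evict D, frames [E, M, W]
E -> hit
M -> hit
E -> hit
K -> fault, evict W, frames [E, M, K]
E -> hit
U -> fault, evict K, frames [E, M, U]
Hits: 4 of 10 references → 4/10 = 0.4000.

0.40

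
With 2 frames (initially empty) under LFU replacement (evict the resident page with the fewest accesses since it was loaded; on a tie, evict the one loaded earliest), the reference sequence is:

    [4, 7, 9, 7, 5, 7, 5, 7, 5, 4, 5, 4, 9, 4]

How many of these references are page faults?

4 → miss, frames {4}
7 → miss, frames {4,7}
9 → miss, evict 4, frames {7,9}
7 → hit
5 → miss, evict 9, frames {7,5}
7 → hit
5 → hit
7 → hit
5 → hit
4 → miss, evict 5, frames {7,4}
5 → miss, evict 4, frames {7,5}
4 → miss, evict 5, frames {7,4}
9 → miss, evict 4, frames {7,9}
4 → miss, evict 9, frames {7,4}
Page faults: 9.

9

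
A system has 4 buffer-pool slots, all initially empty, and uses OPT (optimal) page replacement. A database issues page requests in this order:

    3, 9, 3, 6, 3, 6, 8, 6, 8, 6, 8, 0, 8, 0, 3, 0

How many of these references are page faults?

3: fault, frames (3)
9: fault, frames (3 9)
3: hit
6: fault, frames (3 9 6)
3: hit
6: hit
8: fault, frames (3 9 6 8)
6: hit
8: hit
6: hit
8: hit
0: fault, evict 6, frames (3 9 8 0)
8: hit
0: hit
3: hit
0: hit
Page faults: 5.

5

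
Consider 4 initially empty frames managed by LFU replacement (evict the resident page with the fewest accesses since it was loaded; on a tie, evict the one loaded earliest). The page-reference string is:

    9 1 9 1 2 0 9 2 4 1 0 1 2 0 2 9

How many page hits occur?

10

9: miss, frames (9)
1: miss, frames (9 1)
9: hit
1: hit
2: miss, frames (9 1 2)
0: miss, frames (9 1 2 0)
9: hit
2: hit
4: miss, evict 0, frames (9 1 2 4)
1: hit
0: miss, evict 4, frames (9 1 2 0)
1: hit
2: hit
0: hit
2: hit
9: hit
Hits: 10.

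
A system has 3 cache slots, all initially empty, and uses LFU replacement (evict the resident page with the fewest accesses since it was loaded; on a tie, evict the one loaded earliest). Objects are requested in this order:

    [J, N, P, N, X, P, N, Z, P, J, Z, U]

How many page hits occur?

J → miss, frames {J}
N → miss, frames {J,N}
P → miss, frames {J,N,P}
N → hit
X → miss, evict J, frames {N,P,X}
P → hit
N → hit
Z → miss, evict X, frames {N,P,Z}
P → hit
J → miss, evict Z, frames {N,P,J}
Z → miss, evict J, frames {N,P,Z}
U → miss, evict Z, frames {N,P,U}
Hits: 4.

4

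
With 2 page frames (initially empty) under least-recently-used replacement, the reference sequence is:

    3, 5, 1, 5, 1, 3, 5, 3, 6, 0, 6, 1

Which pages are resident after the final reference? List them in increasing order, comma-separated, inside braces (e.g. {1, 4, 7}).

3 -> fault, frames (3)
5 -> fault, frames (3 5)
1 -> fault, evict 3, frames (5 1)
5 -> hit
1 -> hit
3 -> fault, evict 5, frames (1 3)
5 -> fault, evict 1, frames (3 5)
3 -> hit
6 -> fault, evict 5, frames (3 6)
0 -> fault, evict 3, frames (6 0)
6 -> hit
1 -> fault, evict 0, frames (6 1)

{1, 6}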